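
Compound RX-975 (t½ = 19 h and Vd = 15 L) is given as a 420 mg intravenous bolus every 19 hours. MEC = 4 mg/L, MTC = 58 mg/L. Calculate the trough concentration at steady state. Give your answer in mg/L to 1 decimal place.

The dosing interval is 1 half-life, so f = 2^(−1) = 0.5.
Accumulation ratio R = 1/(1 − f) = 1/0.5 = 2/1.
Single-dose peak C₀ = D/Vd = 420/15 = 28 mg/L.
Steady-state peak Cmax,ss = C₀·R = 28 × 2/1 ≈ 56.000 mg/L.
Steady-state trough Cmin,ss = Cmax,ss·f ≈ 56.000 × 0.5 ≈ 28.000 mg/L.
Trough 28.0 mg/L vs MEC 4 mg/L: adequate.

28.0 mg/L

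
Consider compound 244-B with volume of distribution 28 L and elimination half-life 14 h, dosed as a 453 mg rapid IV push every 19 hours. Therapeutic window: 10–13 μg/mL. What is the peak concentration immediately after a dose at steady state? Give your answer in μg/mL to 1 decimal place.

Over one 19-h interval, 19/14 ≈ 1.3571 half-lives elapse, leaving f ≈ 0.3904 of each dose.
At steady state, accumulation factor R = 1/(1 − e^(−kτ)) ≈ 1.6404.
Single-dose peak C₀ = D/Vd = 453/28 ≈ 16.179 μg/mL.
Steady-state peak Cmax,ss = C₀·R ≈ 16.179 × 1.6404 ≈ 26.540 μg/mL.
Peak 26.5 μg/mL vs MTC 13 μg/mL: exceeds toxic threshold.

26.5 μg/mL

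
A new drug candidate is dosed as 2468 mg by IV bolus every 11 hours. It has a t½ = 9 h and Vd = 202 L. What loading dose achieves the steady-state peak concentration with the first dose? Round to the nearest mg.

4319 mg

f = (1/2)^(11/9) ≈ 0.428622; accumulation ratio R = 1/(1−f) ≈ 1.75015.
Loading dose to hit Cmax,ss on first dose: D_load = D_maint·R ≈ 2468 × 1.75015 ≈ 4319.37 mg.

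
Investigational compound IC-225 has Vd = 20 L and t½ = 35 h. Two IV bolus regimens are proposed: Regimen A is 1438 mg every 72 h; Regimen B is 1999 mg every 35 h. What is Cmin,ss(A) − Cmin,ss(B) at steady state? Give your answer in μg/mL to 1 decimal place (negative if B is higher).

-77.2 μg/mL

Regimen A: f = (1/2)^(72/35) ≈ 0.2403; Cmin,ss = (1438/20)·f/(1−f) ≈ 22.743 μg/mL.
Regimen B: f = (1/2)^(35/35) ≈ 0.5000; Cmin,ss = (1999/20)·f/(1−f) ≈ 99.950 μg/mL.
Difference ≈ 22.743 − 99.950 ≈ -77.207 μg/mL.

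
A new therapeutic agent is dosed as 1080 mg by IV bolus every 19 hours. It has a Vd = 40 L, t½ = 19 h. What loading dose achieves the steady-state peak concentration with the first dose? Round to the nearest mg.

2160 mg

f = (1/2)^(19/19) ≈ 0.500000; accumulation ratio R = 1/(1−f) ≈ 2.00000.
Loading dose to hit Cmax,ss on first dose: D_load = D_maint·R ≈ 1080 × 2.00000 ≈ 2160.00 mg.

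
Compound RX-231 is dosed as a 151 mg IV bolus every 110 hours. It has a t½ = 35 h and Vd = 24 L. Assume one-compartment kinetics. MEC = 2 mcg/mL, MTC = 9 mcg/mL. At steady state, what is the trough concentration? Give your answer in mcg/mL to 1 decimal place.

0.8 mcg/mL

τ/t½ = 110/35 ≈ 3.1429, so fraction remaining f = (1/2)^(110/35) ≈ 0.1132.
Accumulation ratio R = 1/(1 − f) ≈ 1/0.8868 ≈ 1.1276.
Each bolus raises the concentration by D/Vd = 151/24 ≈ 6.292 mcg/mL.
Cmax,ss = C₀/(1 − f) ≈ 6.292/0.8868 ≈ 7.095 mcg/mL.
Steady-state trough Cmin,ss = Cmax,ss·f ≈ 7.095 × 0.1132 ≈ 0.803 mcg/mL.
Trough 0.8 mcg/mL vs MEC 2 mcg/mL: subtherapeutic.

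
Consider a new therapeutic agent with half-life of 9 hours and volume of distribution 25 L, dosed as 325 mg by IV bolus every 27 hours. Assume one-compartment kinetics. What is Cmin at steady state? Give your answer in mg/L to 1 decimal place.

1.9 mg/L

The dosing interval is 3 half-lives, so f = 2^(−3) = 0.125.
Accumulation ratio R = 1/(1 − f) = 1/0.875 = 8/7.
Single-dose peak C₀ = D/Vd = 325/25 = 13 mg/L.
Steady-state peak Cmax,ss = C₀·R = 13 × 8/7 ≈ 14.857 mg/L.
Steady-state trough Cmin,ss = Cmax,ss·f ≈ 14.857 × 0.125 ≈ 1.857 mg/L.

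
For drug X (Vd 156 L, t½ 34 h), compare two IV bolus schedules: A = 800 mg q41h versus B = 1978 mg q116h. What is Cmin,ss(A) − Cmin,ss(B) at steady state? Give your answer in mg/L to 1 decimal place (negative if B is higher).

2.6 mg/L

Regimen A: f = (1/2)^(41/34) ≈ 0.4335; Cmin,ss = (800/156)·f/(1−f) ≈ 3.924 mg/L.
Regimen B: f = (1/2)^(116/34) ≈ 0.0940; Cmin,ss = (1978/156)·f/(1−f) ≈ 1.316 mg/L.
Difference ≈ 3.924 − 1.316 ≈ 2.608 mg/L.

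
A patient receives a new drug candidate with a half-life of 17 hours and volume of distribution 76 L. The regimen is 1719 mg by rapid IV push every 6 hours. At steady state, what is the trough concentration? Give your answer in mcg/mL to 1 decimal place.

81.6 mcg/mL

k = ln2/t½ = ln2/17 ≈ 0.040773 h⁻¹; fraction remaining f = e^(−kτ) = e^(−0.040773×6) ≈ 0.7830.
Single-dose peak C₀ = D/Vd = 1719/76 ≈ 22.618 mcg/mL.
Steady-state trough Cmin,ss = C₀·f/(1−f) ≈ 22.618 × 0.7830/0.2170 ≈ 81.612 mcg/mL.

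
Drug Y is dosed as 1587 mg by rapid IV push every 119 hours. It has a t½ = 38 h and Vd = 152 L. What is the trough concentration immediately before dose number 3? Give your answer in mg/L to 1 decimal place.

1.3 mg/L

f = (1/2)^(τ/t½) = (1/2)^(119/38) ≈ 0.1141.
C₀ = D/Vd = 1587/152 ≈ 10.441 mg/L.
Before the 3rd dose, 2 doses have been given. Superposition: Cmin = C₀·(f + f²).
≈ 10.441 × (0.1141 + 0.0130) ≈ 10.441 × 0.1271 ≈ 1.327 mg/L.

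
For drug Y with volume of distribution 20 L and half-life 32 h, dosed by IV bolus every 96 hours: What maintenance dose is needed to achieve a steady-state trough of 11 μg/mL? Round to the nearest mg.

1540 mg

τ/t½ = 96/32 ≈ 3, so f = (1/2)^(96/32) ≈ 0.125000.
Cmin,ss = (D/Vd)·f/(1−f), so D = Cmin,ss·Vd·(1−f)/f.
D = 11 × 20 × (1−f)/f ≈ 11 × 20 × 7.00000 ≈ 1540.00 mg.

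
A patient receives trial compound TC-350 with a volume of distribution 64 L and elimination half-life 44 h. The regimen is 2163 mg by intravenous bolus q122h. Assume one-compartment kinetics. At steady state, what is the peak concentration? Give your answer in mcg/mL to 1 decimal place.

τ/t½ = 122/44 ≈ 2.7727, so fraction remaining f = (1/2)^(122/44) ≈ 0.1463.
At steady state, accumulation factor R = 1/(1 − e^(−kτ)) ≈ 1.1714.
Each bolus raises the concentration by D/Vd = 2163/64 ≈ 33.797 mcg/mL.
Cmax,ss = C₀/(1 − f) ≈ 33.797/0.8537 ≈ 39.589 mcg/mL.

39.6 mcg/mL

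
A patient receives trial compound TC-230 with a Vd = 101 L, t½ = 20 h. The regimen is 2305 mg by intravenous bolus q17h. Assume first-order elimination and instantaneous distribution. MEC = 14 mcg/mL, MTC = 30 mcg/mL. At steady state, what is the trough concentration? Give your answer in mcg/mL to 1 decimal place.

Over one 17-h interval, 17/20 ≈ 0.85 half-lives elapse, leaving f ≈ 0.5548 of each dose.
Accumulation ratio R = 1/(1 − f) ≈ 1/0.4452 ≈ 2.2462.
Each bolus raises the concentration by D/Vd = 2305/101 ≈ 22.822 mcg/mL.
Cmax,ss = C₀/(1 − f) ≈ 22.822/0.4452 ≈ 51.262 mcg/mL.
Steady-state trough Cmin,ss = Cmax,ss·f ≈ 51.262 × 0.5548 ≈ 28.440 mcg/mL.
Trough 28.4 mcg/mL vs MEC 14 mcg/mL: adequate.

28.4 mcg/mL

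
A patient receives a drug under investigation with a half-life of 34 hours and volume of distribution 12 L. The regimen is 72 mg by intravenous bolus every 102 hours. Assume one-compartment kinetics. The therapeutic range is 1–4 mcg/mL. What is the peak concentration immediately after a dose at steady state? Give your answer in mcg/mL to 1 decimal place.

6.9 mcg/mL

The dosing interval is 3 half-lives, so f = 2^(−3) = 0.125.
Accumulation ratio R = 1/(1 − f) = 1/0.875 = 8/7.
Single-dose peak C₀ = D/Vd = 72/12 = 6 mcg/mL.
Steady-state peak Cmax,ss = C₀·R = 6 × 8/7 ≈ 6.857 mcg/mL.
Peak 6.9 mcg/mL vs MTC 4 mcg/mL: exceeds toxic threshold.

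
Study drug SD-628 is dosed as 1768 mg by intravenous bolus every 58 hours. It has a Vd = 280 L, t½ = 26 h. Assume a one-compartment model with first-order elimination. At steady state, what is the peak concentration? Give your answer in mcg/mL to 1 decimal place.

8.0 mcg/mL

k = ln2/t½ = ln2/26 ≈ 0.026660 h⁻¹; fraction remaining f = e^(−kτ) = e^(−0.026660×58) ≈ 0.2130.
Accumulation ratio R = 1/(1 − f) ≈ 1/0.7870 ≈ 1.2706.
Single-dose peak C₀ = D/Vd = 1768/280 ≈ 6.314 mcg/mL.
Cmax,ss = C₀/(1 − f) ≈ 6.314/0.7870 ≈ 8.023 mcg/mL.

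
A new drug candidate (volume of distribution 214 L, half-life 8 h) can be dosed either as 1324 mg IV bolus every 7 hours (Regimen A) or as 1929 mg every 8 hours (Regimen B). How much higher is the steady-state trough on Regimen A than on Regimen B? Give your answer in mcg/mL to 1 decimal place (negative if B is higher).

-1.6 mcg/mL

Regimen A: f = (1/2)^(7/8) ≈ 0.5453; Cmin,ss = (1324/214)·f/(1−f) ≈ 7.420 mcg/mL.
Regimen B: f = (1/2)^(8/8) ≈ 0.5000; Cmin,ss = (1929/214)·f/(1−f) ≈ 9.014 mcg/mL.
Difference ≈ 7.420 − 9.014 ≈ -1.594 mcg/mL.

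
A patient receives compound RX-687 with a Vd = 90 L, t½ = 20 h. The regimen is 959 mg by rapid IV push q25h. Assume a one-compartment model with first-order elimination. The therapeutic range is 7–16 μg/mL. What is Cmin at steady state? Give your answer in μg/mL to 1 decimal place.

Over one 25-h interval, 25/20 ≈ 1.25 half-lives elapse, leaving f ≈ 0.4204 of each dose.
Accumulation ratio R = 1/(1 − f) ≈ 1/0.5796 ≈ 1.7253.
Each bolus raises the concentration by D/Vd = 959/90 ≈ 10.656 μg/mL.
Steady-state peak Cmax,ss = C₀·R ≈ 10.656 × 1.7253 ≈ 18.385 μg/mL.
Steady-state trough Cmin,ss = Cmax,ss·f ≈ 18.385 × 0.4204 ≈ 7.729 μg/mL.
Trough 7.7 μg/mL vs MEC 7 μg/mL: adequate.

7.7 μg/mL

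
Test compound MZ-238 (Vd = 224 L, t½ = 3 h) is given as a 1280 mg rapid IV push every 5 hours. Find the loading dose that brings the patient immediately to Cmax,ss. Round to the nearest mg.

f = (1/2)^(5/3) ≈ 0.314980; accumulation ratio R = 1/(1−f) ≈ 1.45981.
Loading dose to hit Cmax,ss on first dose: D_load = D_maint·R ≈ 1280 × 1.45981 ≈ 1868.56 mg.

1869 mg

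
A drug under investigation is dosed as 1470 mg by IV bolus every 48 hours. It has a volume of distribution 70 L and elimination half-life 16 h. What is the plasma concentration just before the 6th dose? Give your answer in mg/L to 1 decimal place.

f = (1/2)^(τ/t½) = (1/2)^(48/16) ≈ 0.1250.
C₀ = D/Vd = 1470/70 ≈ 21.000 mg/L.
Before the 6th dose, 5 doses have been given. Superposition: Cmin = C₀·(f + f² + … + f^5).
≈ 21.000 × (0.1250 + 0.0156 + 0.0020 + 0.0002 + 0.0000) ≈ 21.000 × 0.1428 ≈ 2.999 mg/L.

3.0 mg/L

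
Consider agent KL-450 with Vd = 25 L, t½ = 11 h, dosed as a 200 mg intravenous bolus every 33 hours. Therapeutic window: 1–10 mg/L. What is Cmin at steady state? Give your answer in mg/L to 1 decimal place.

1.1 mg/L

The dosing interval is 3 half-lives, so f = 2^(−3) = 0.125.
At steady state, R = 1/(1 − 0.125) = 8/7.
Single-dose peak C₀ = D/Vd = 200/25 = 8 mg/L.
Steady-state peak Cmax,ss = C₀·R = 8 × 8/7 ≈ 9.143 mg/L.
Steady-state trough Cmin,ss = Cmax,ss·f ≈ 9.143 × 0.125 ≈ 1.143 mg/L.
Trough 1.1 mg/L vs MEC 1 mg/L: adequate.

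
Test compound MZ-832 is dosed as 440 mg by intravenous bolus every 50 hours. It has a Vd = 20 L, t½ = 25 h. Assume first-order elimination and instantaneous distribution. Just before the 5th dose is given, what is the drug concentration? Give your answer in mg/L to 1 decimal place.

f = (1/2)^(τ/t½) = (1/2)^(50/25) ≈ 0.2500.
C₀ = D/Vd = 440/20 ≈ 22.000 mg/L.
Before the 5th dose, 4 doses have been given. Superposition: Cmin = C₀·(f + f² + … + f^4).
≈ 22.000 × (0.2500 + 0.0625 + 0.0156 + 0.0039) ≈ 22.000 × 0.3320 ≈ 7.304 mg/L.

7.3 mg/L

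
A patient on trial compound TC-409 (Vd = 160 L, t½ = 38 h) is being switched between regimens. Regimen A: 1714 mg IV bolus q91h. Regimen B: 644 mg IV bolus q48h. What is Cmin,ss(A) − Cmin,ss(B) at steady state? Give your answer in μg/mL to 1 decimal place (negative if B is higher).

-0.4 μg/mL

Regimen A: f = (1/2)^(91/38) ≈ 0.1902; Cmin,ss = (1714/160)·f/(1−f) ≈ 2.516 μg/mL.
Regimen B: f = (1/2)^(48/38) ≈ 0.4166; Cmin,ss = (644/160)·f/(1−f) ≈ 2.874 μg/mL.
Difference ≈ 2.516 − 2.874 ≈ -0.358 μg/mL.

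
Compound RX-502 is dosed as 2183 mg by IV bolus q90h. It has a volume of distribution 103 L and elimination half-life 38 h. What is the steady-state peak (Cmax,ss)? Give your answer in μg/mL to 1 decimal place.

k = ln2/t½ = ln2/38 ≈ 0.018241 h⁻¹; fraction remaining f = e^(−kτ) = e^(−0.018241×90) ≈ 0.1937.
At steady state, accumulation factor R = 1/(1 − e^(−kτ)) ≈ 1.2402.
Each bolus raises the concentration by D/Vd = 2183/103 ≈ 21.194 μg/mL.
Cmax,ss = C₀/(1 − f) ≈ 21.194/0.8063 ≈ 26.286 μg/mL.

26.3 μg/mL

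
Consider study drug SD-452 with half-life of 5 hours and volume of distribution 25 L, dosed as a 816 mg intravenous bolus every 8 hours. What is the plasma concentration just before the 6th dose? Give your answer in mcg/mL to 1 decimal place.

16.0 mcg/mL

f = (1/2)^(τ/t½) = (1/2)^(8/5) ≈ 0.3299.
C₀ = D/Vd = 816/25 ≈ 32.640 mcg/mL.
Before the 6th dose, 5 doses have been given. Superposition: Cmin = C₀·(f + f² + … + f^5).
≈ 32.640 × (0.3299 + 0.1088 + 0.0359 + 0.0118 + 0.0039) ≈ 32.640 × 0.4903 ≈ 16.003 mcg/mL.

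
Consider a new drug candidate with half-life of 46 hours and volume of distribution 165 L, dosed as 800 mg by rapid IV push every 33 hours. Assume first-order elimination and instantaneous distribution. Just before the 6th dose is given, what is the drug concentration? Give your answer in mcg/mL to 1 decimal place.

f = (1/2)^(τ/t½) = (1/2)^(33/46) ≈ 0.6082.
C₀ = D/Vd = 800/165 ≈ 4.848 mcg/mL.
Before the 6th dose, 5 doses have been given. Superposition: Cmin = C₀·(f + f² + … + f^5).
≈ 4.848 × (0.6082 + 0.3699 + 0.2250 + 0.1368 + 0.0832) ≈ 4.848 × 1.4231 ≈ 6.899 mcg/mL.

6.9 mcg/mL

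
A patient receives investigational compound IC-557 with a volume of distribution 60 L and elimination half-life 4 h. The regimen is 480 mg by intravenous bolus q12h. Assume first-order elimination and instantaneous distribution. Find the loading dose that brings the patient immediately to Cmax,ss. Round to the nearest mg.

f = (1/2)^(12/4) ≈ 0.125000; accumulation ratio R = 1/(1−f) ≈ 1.14286.
Loading dose to hit Cmax,ss on first dose: D_load = D_maint·R ≈ 480 × 1.14286 ≈ 548.57 mg.

549 mg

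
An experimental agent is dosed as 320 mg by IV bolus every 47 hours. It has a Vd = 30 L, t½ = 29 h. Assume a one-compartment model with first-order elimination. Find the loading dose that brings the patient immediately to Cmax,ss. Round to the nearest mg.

f = (1/2)^(47/29) ≈ 0.325180; accumulation ratio R = 1/(1−f) ≈ 1.48188.
Loading dose to hit Cmax,ss on first dose: D_load = D_maint·R ≈ 320 × 1.48188 ≈ 474.20 mg.

474 mg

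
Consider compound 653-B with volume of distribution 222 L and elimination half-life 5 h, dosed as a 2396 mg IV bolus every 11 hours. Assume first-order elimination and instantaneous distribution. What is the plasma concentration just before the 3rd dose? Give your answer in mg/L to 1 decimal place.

2.9 mg/L

f = (1/2)^(τ/t½) = (1/2)^(11/5) ≈ 0.2176.
C₀ = D/Vd = 2396/222 ≈ 10.793 mg/L.
Before the 3rd dose, 2 doses have been given. Superposition: Cmin = C₀·(f + f²).
≈ 10.793 × (0.2176 + 0.0473) ≈ 10.793 × 0.2649 ≈ 2.859 mg/L.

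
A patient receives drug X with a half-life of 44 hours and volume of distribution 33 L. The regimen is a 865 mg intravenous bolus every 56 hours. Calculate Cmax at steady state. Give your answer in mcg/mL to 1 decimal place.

44.7 mcg/mL

Over one 56-h interval, 56/44 ≈ 1.2727 half-lives elapse, leaving f ≈ 0.4139 of each dose.
At steady state, accumulation factor R = 1/(1 − e^(−kτ)) ≈ 1.7062.
Single-dose peak C₀ = D/Vd = 865/33 ≈ 26.212 mcg/mL.
Steady-state peak Cmax,ss = C₀·R ≈ 26.212 × 1.7062 ≈ 44.723 mcg/mL.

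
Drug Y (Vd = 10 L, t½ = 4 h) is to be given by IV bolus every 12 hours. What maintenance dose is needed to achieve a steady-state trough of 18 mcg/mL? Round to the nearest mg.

τ/t½ = 12/4 ≈ 3, so f = (1/2)^(12/4) ≈ 0.125000.
Cmin,ss = (D/Vd)·f/(1−f), so D = Cmin,ss·Vd·(1−f)/f.
D = 18 × 10 × (1−f)/f ≈ 18 × 10 × 7.00000 ≈ 1260.00 mg.

1260 mg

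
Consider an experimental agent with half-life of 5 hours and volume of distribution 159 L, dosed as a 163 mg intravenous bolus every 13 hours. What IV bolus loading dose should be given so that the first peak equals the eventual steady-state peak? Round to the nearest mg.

f = (1/2)^(13/5) ≈ 0.164938; accumulation ratio R = 1/(1−f) ≈ 1.19752.
Loading dose to hit Cmax,ss on first dose: D_load = D_maint·R ≈ 163 × 1.19752 ≈ 195.20 mg.

195 mg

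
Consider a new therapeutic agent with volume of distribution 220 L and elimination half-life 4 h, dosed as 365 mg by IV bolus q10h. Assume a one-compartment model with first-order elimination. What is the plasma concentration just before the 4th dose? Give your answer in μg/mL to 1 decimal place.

f = (1/2)^(τ/t½) = (1/2)^(10/4) ≈ 0.1768.
C₀ = D/Vd = 365/220 ≈ 1.659 μg/mL.
Before the 4th dose, 3 doses have been given. Superposition: Cmin = C₀·(f + f² + … + f^3).
≈ 1.659 × (0.1768 + 0.0313 + 0.0055) ≈ 1.659 × 0.2136 ≈ 0.354 μg/mL.

0.4 μg/mL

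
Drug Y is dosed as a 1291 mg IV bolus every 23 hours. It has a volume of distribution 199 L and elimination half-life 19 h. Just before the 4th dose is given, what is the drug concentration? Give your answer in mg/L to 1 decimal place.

4.5 mg/L

f = (1/2)^(τ/t½) = (1/2)^(23/19) ≈ 0.4321.
C₀ = D/Vd = 1291/199 ≈ 6.487 mg/L.
Before the 4th dose, 3 doses have been given. Superposition: Cmin = C₀·(f + f² + … + f^3).
≈ 6.487 × (0.4321 + 0.1867 + 0.0807) ≈ 6.487 × 0.6995 ≈ 4.538 mg/L.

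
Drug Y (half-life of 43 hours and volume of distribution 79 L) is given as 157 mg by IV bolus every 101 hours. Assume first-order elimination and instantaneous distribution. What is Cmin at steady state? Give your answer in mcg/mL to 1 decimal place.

0.5 mcg/mL

Over one 101-h interval, 101/43 ≈ 2.3488 half-lives elapse, leaving f ≈ 0.1963 of each dose.
Each bolus raises the concentration by D/Vd = 157/79 ≈ 1.987 mcg/mL.
Steady-state trough Cmin,ss = C₀·f/(1−f) ≈ 1.987 × 0.1963/0.8037 ≈ 0.485 mcg/mL.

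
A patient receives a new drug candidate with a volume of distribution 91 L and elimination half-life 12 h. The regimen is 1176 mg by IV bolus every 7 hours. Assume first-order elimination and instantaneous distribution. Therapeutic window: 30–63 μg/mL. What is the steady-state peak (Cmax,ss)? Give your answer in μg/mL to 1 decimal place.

Over one 7-h interval, 7/12 ≈ 0.58333 half-lives elapse, leaving f ≈ 0.6674 of each dose.
Accumulation ratio R = 1/(1 − f) ≈ 1/0.3326 ≈ 3.0066.
Each bolus raises the concentration by D/Vd = 1176/91 ≈ 12.923 μg/mL.
Steady-state peak Cmax,ss = C₀·R ≈ 12.923 × 3.0066 ≈ 38.854 μg/mL.
Peak 38.9 μg/mL vs MTC 63 μg/mL: below toxic threshold.

38.9 μg/mL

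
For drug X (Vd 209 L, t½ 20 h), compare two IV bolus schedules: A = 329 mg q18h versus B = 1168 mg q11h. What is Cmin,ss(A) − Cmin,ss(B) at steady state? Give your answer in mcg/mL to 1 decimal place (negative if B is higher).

Regimen A: f = (1/2)^(18/20) ≈ 0.5359; Cmin,ss = (329/209)·f/(1−f) ≈ 1.818 mcg/mL.
Regimen B: f = (1/2)^(11/20) ≈ 0.6830; Cmin,ss = (1168/209)·f/(1−f) ≈ 12.041 mcg/mL.
Difference ≈ 1.818 − 12.041 ≈ -10.223 mcg/mL.

-10.2 mcg/mL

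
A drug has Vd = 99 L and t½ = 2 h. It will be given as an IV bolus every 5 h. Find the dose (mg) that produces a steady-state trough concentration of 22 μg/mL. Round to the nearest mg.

τ/t½ = 5/2 ≈ 2.5, so f = (1/2)^(5/2) ≈ 0.176777.
Cmin,ss = (D/Vd)·f/(1−f), so D = Cmin,ss·Vd·(1−f)/f.
D = 22 × 99 × (1−f)/f ≈ 22 × 99 × 4.65684 ≈ 10142.60 mg.

10143 mg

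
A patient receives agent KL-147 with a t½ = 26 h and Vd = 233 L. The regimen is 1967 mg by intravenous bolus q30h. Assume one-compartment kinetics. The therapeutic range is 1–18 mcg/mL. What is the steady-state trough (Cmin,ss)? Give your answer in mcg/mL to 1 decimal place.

Over one 30-h interval, 30/26 ≈ 1.1538 half-lives elapse, leaving f ≈ 0.4494 of each dose.
Accumulation ratio R = 1/(1 − f) ≈ 1/0.5506 ≈ 1.8162.
Single-dose peak C₀ = D/Vd = 1967/233 ≈ 8.442 mcg/mL.
Steady-state peak Cmax,ss = C₀·R ≈ 8.442 × 1.8162 ≈ 15.332 mcg/mL.
Steady-state trough Cmin,ss = Cmax,ss·f ≈ 15.332 × 0.4494 ≈ 6.890 mcg/mL.
Trough 6.9 mcg/mL vs MEC 1 mcg/mL: adequate.

6.9 mcg/mL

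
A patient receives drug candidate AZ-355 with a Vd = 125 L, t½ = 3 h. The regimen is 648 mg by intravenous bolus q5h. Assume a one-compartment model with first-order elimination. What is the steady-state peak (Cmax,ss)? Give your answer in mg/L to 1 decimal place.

Over one 5-h interval, 5/3 ≈ 1.6667 half-lives elapse, leaving f ≈ 0.3150 of each dose.
At steady state, accumulation factor R = 1/(1 − e^(−kτ)) ≈ 1.4599.
Single-dose peak C₀ = D/Vd = 648/125 ≈ 5.184 mg/L.
Cmax,ss = C₀/(1 − f) ≈ 5.184/0.6850 ≈ 7.568 mg/L.

7.6 mg/L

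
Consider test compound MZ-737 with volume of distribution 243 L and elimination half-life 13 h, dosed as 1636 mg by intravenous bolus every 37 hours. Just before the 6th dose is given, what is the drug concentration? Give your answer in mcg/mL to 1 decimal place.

f = (1/2)^(τ/t½) = (1/2)^(37/13) ≈ 0.1391.
C₀ = D/Vd = 1636/243 ≈ 6.733 mcg/mL.
Before the 6th dose, 5 doses have been given. Superposition: Cmin = C₀·(f + f² + … + f^5).
≈ 6.733 × (0.1391 + 0.0193 + 0.0027 + 0.0004 + 0.0001) ≈ 6.733 × 0.1616 ≈ 1.088 mcg/mL.

1.1 mcg/mL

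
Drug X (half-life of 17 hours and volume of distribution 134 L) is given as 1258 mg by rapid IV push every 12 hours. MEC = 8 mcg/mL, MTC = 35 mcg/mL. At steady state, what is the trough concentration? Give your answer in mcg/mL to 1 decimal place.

14.9 mcg/mL

k = ln2/t½ = ln2/17 ≈ 0.040773 h⁻¹; fraction remaining f = e^(−kτ) = e^(−0.040773×12) ≈ 0.6131.
Single-dose peak C₀ = D/Vd = 1258/134 ≈ 9.388 mcg/mL.
Steady-state trough Cmin,ss = C₀·f/(1−f) ≈ 9.388 × 0.6131/0.3869 ≈ 14.877 mcg/mL.
Trough 14.9 mcg/mL vs MEC 8 mcg/mL: adequate.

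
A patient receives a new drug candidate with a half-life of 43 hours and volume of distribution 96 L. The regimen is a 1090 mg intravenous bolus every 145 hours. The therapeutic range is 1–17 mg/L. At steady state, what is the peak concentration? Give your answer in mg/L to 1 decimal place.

12.6 mg/L

k = ln2/t½ = ln2/43 ≈ 0.016120 h⁻¹; fraction remaining f = e^(−kτ) = e^(−0.016120×145) ≈ 0.0966.
Accumulation ratio R = 1/(1 − f) ≈ 1/0.9034 ≈ 1.1069.
Single-dose peak C₀ = D/Vd = 1090/96 ≈ 11.354 mg/L.
Steady-state peak Cmax,ss = C₀·R ≈ 11.354 × 1.1069 ≈ 12.568 mg/L.
Peak 12.6 mg/L vs MTC 17 mg/L: below toxic threshold.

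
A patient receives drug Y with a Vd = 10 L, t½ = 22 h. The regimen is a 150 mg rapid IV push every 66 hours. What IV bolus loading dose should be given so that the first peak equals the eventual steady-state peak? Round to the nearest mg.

171 mg

f = (1/2)^(66/22) ≈ 0.125000; accumulation ratio R = 1/(1−f) ≈ 1.14286.
Loading dose to hit Cmax,ss on first dose: D_load = D_maint·R ≈ 150 × 1.14286 ≈ 171.43 mg.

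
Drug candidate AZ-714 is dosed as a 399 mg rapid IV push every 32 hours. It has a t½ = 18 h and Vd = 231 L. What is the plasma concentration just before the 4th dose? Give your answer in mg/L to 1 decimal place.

0.7 mg/L

f = (1/2)^(τ/t½) = (1/2)^(32/18) ≈ 0.2916.
C₀ = D/Vd = 399/231 ≈ 1.727 mg/L.
Before the 4th dose, 3 doses have been given. Superposition: Cmin = C₀·(f + f² + … + f^3).
≈ 1.727 × (0.2916 + 0.0850 + 0.0248) ≈ 1.727 × 0.4014 ≈ 0.693 mg/L.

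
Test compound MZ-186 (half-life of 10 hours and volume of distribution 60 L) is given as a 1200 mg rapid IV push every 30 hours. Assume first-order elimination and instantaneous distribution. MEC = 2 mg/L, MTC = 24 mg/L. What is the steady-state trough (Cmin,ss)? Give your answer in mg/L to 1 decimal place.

2.9 mg/L

The dosing interval is 3 half-lives, so f = 2^(−3) = 0.125.
Accumulation ratio R = 1/(1 − f) = 1/0.875 = 8/7.
Single-dose peak C₀ = D/Vd = 1200/60 = 20 mg/L.
Steady-state peak Cmax,ss = C₀·R = 20 × 8/7 ≈ 22.857 mg/L.
Steady-state trough Cmin,ss = Cmax,ss·f ≈ 22.857 × 0.125 ≈ 2.857 mg/L.
Trough 2.9 mg/L vs MEC 2 mg/L: adequate.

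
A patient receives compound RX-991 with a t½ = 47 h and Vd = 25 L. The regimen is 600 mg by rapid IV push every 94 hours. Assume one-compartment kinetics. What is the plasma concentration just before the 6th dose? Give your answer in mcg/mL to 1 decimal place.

f = (1/2)^(τ/t½) = (1/2)^(94/47) ≈ 0.2500.
C₀ = D/Vd = 600/25 ≈ 24.000 mcg/mL.
Before the 6th dose, 5 doses have been given. Superposition: Cmin = C₀·(f + f² + … + f^5).
≈ 24.000 × (0.2500 + 0.0625 + 0.0156 + 0.0039 + 0.0010) ≈ 24.000 × 0.3330 ≈ 7.992 mcg/mL.

8.0 mcg/mL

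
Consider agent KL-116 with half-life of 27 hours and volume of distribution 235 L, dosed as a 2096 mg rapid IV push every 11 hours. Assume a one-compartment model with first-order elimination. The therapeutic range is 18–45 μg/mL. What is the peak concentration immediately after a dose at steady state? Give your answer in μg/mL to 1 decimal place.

36.3 μg/mL

Over one 11-h interval, 11/27 ≈ 0.40741 half-lives elapse, leaving f ≈ 0.7540 of each dose.
At steady state, accumulation factor R = 1/(1 − e^(−kτ)) ≈ 4.0650.
Each bolus raises the concentration by D/Vd = 2096/235 ≈ 8.919 μg/mL.
Steady-state peak Cmax,ss = C₀·R ≈ 8.919 × 4.0650 ≈ 36.256 μg/mL.
Peak 36.3 μg/mL vs MTC 45 μg/mL: below toxic threshold.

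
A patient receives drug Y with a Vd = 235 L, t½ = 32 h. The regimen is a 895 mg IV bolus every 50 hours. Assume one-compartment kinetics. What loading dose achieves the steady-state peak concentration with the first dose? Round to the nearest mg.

1353 mg

f = (1/2)^(50/32) ≈ 0.338564; accumulation ratio R = 1/(1−f) ≈ 1.51186.
Loading dose to hit Cmax,ss on first dose: D_load = D_maint·R ≈ 895 × 1.51186 ≈ 1353.11 mg.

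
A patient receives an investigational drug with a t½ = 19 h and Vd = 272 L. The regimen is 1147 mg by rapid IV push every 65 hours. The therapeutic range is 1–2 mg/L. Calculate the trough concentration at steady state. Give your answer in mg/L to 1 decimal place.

k = ln2/t½ = ln2/19 ≈ 0.036481 h⁻¹; fraction remaining f = e^(−kτ) = e^(−0.036481×65) ≈ 0.0934.
Accumulation ratio R = 1/(1 − f) ≈ 1/0.9066 ≈ 1.1030.
Each bolus raises the concentration by D/Vd = 1147/272 ≈ 4.217 mg/L.
Cmax,ss = C₀/(1 − f) ≈ 4.217/0.9066 ≈ 4.651 mg/L.
One interval later, Cmin,ss = Cmax,ss·e^(−kτ) ≈ 4.651 × 0.0934 ≈ 0.434 mg/L.
Trough 0.4 mg/L vs MEC 1 mg/L: subtherapeutic.

0.4 mg/L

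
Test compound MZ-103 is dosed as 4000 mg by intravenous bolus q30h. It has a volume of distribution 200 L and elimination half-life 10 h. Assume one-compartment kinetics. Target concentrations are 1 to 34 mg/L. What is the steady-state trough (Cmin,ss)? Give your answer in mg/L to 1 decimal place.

2.9 mg/L

τ = 30 h = 3 half-lives, so f = (1/2)^3 = 0.125.
Accumulation ratio R = 1/(1 − f) = 1/0.875 = 8/7.
Single-dose peak C₀ = D/Vd = 4000/200 = 20 mg/L.
Steady-state peak Cmax,ss = C₀·R = 20 × 8/7 ≈ 22.857 mg/L.
Steady-state trough Cmin,ss = Cmax,ss·f ≈ 22.857 × 0.125 ≈ 2.857 mg/L.
Trough 2.9 mg/L vs MEC 1 mg/L: adequate.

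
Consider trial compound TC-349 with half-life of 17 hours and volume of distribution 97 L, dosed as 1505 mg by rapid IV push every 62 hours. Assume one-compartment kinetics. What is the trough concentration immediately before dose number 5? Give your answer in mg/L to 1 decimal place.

1.3 mg/L

f = (1/2)^(τ/t½) = (1/2)^(62/17) ≈ 0.0798.
C₀ = D/Vd = 1505/97 ≈ 15.515 mg/L.
Before the 5th dose, 4 doses have been given. Superposition: Cmin = C₀·(f + f² + … + f^4).
≈ 15.515 × (0.0798 + 0.0064 + 0.0005 + 0.0000) ≈ 15.515 × 0.0867 ≈ 1.345 mg/L.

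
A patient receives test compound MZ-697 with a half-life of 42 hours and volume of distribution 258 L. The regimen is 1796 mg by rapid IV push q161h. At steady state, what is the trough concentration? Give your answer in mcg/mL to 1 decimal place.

0.5 mcg/mL

τ/t½ = 161/42 ≈ 3.8333, so fraction remaining f = (1/2)^(161/42) ≈ 0.0702.
Accumulation ratio R = 1/(1 − f) ≈ 1/0.9298 ≈ 1.0755.
Each bolus raises the concentration by D/Vd = 1796/258 ≈ 6.961 mcg/mL.
Steady-state peak Cmax,ss = C₀·R ≈ 6.961 × 1.0755 ≈ 7.487 mcg/mL.
One interval later, Cmin,ss = Cmax,ss·e^(−kτ) ≈ 7.487 × 0.0702 ≈ 0.526 mcg/mL.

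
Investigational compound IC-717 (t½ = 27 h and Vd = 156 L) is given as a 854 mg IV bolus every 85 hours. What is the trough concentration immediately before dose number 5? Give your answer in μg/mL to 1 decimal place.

f = (1/2)^(τ/t½) = (1/2)^(85/27) ≈ 0.1128.
C₀ = D/Vd = 854/156 ≈ 5.474 μg/mL.
Before the 5th dose, 4 doses have been given. Superposition: Cmin = C₀·(f + f² + … + f^4).
≈ 5.474 × (0.1128 + 0.0127 + 0.0014 + 0.0002) ≈ 5.474 × 0.1271 ≈ 0.696 μg/mL.

0.7 μg/mL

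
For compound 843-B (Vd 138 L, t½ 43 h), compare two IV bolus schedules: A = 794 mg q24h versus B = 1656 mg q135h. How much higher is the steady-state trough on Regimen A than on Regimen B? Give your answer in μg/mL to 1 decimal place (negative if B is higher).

10.6 μg/mL

Regimen A: f = (1/2)^(24/43) ≈ 0.6792; Cmin,ss = (794/138)·f/(1−f) ≈ 12.182 μg/mL.
Regimen B: f = (1/2)^(135/43) ≈ 0.1135; Cmin,ss = (1656/138)·f/(1−f) ≈ 1.536 μg/mL.
Difference ≈ 12.182 − 1.536 ≈ 10.646 μg/mL.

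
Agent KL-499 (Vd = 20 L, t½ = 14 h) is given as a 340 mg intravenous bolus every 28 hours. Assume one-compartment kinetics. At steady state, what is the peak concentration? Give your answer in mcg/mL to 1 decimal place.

τ = 28 h = 2 half-lives, so f = (1/2)^2 = 0.25.
Accumulation ratio R = 1/(1 − f) = 1/0.75 = 4/3.
Single-dose peak C₀ = D/Vd = 340/20 = 17 mcg/mL.
Steady-state peak Cmax,ss = C₀·R = 17 × 4/3 ≈ 22.667 mcg/mL.

22.7 mcg/mL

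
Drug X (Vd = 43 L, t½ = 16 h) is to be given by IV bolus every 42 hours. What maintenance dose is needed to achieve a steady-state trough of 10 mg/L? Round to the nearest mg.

2223 mg

τ/t½ = 42/16 ≈ 2.625, so f = (1/2)^(42/16) ≈ 0.162105.
Cmin,ss = (D/Vd)·f/(1−f), so D = Cmin,ss·Vd·(1−f)/f.
D = 10 × 43 × (1−f)/f ≈ 10 × 43 × 5.16884 ≈ 2222.60 mg.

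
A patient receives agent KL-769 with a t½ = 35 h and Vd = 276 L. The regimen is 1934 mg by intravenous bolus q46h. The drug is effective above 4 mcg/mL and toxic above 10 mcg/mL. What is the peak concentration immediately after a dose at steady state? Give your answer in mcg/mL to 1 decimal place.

τ/t½ = 46/35 ≈ 1.3143, so fraction remaining f = (1/2)^(46/35) ≈ 0.4021.
Accumulation ratio R = 1/(1 − f) ≈ 1/0.5979 ≈ 1.6725.
Single-dose peak C₀ = D/Vd = 1934/276 ≈ 7.007 mcg/mL.
Steady-state peak Cmax,ss = C₀·R ≈ 7.007 × 1.6725 ≈ 11.719 mcg/mL.
Peak 11.7 mcg/mL vs MTC 10 mcg/mL: exceeds toxic threshold.

11.7 mcg/mL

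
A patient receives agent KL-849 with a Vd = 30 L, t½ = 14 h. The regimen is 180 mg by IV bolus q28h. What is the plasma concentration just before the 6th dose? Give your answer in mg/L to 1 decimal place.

f = (1/2)^(τ/t½) = (1/2)^(28/14) ≈ 0.2500.
C₀ = D/Vd = 180/30 ≈ 6.000 mg/L.
Before the 6th dose, 5 doses have been given. Superposition: Cmin = C₀·(f + f² + … + f^5).
≈ 6.000 × (0.2500 + 0.0625 + 0.0156 + 0.0039 + 0.0010) ≈ 6.000 × 0.3330 ≈ 1.998 mg/L.

2.0 mg/L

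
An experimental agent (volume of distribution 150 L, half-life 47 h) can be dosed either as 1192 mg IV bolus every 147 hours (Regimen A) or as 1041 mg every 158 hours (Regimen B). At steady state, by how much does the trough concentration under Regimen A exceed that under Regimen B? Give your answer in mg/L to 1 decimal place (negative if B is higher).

0.3 mg/L

Regimen A: f = (1/2)^(147/47) ≈ 0.1144; Cmin,ss = (1192/150)·f/(1−f) ≈ 1.027 mg/L.
Regimen B: f = (1/2)^(158/47) ≈ 0.0973; Cmin,ss = (1041/150)·f/(1−f) ≈ 0.748 mg/L.
Difference ≈ 1.027 − 0.748 ≈ 0.279 mg/L.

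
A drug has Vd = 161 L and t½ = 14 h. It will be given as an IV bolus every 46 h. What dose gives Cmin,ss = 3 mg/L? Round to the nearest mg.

τ/t½ = 46/14 ≈ 3.2857, so f = (1/2)^(46/14) ≈ 0.102542.
Cmin,ss = (D/Vd)·f/(1−f), so D = Cmin,ss·Vd·(1−f)/f.
D = 3 × 161 × (1−f)/f ≈ 3 × 161 × 8.75210 ≈ 4227.26 mg.

4227 mg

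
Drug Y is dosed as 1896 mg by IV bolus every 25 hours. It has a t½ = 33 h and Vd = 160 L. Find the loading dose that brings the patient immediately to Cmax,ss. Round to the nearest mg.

4641 mg

f = (1/2)^(25/33) ≈ 0.591489; accumulation ratio R = 1/(1−f) ≈ 2.44791.
Loading dose to hit Cmax,ss on first dose: D_load = D_maint·R ≈ 1896 × 2.44791 ≈ 4641.24 mg.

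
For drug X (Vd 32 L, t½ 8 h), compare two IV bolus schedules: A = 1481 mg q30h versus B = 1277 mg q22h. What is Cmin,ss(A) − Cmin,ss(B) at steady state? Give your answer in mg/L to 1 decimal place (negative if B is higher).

-3.3 mg/L

Regimen A: f = (1/2)^(30/8) ≈ 0.0743; Cmin,ss = (1481/32)·f/(1−f) ≈ 3.715 mg/L.
Regimen B: f = (1/2)^(22/8) ≈ 0.1487; Cmin,ss = (1277/32)·f/(1−f) ≈ 6.971 mg/L.
Difference ≈ 3.715 − 6.971 ≈ -3.256 mg/L.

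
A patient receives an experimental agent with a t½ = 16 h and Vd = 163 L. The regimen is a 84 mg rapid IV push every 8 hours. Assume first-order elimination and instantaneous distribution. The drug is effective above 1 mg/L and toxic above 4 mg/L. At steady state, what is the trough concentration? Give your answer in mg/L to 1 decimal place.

Over one 8-h interval, 8/16 ≈ 0.5 half-lives elapse, leaving f ≈ 0.7071 of each dose.
Single-dose peak C₀ = D/Vd = 84/163 ≈ 0.515 mg/L.
Steady-state trough Cmin,ss = C₀·f/(1−f) ≈ 0.515 × 0.7071/0.2929 ≈ 1.243 mg/L.
Trough 1.2 mg/L vs MEC 1 mg/L: adequate.

1.2 mg/L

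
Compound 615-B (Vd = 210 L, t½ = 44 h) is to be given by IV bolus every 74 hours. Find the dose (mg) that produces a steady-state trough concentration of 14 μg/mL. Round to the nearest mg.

6492 mg

τ/t½ = 74/44 ≈ 1.6818, so f = (1/2)^(74/44) ≈ 0.311690.
Cmin,ss = (D/Vd)·f/(1−f), so D = Cmin,ss·Vd·(1−f)/f.
D = 14 × 210 × (1−f)/f ≈ 14 × 210 × 2.20832 ≈ 6492.46 mg.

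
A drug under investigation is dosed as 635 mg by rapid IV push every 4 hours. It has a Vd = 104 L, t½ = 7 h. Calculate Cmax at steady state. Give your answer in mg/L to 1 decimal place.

18.7 mg/L

τ/t½ = 4/7 ≈ 0.57143, so fraction remaining f = (1/2)^(4/7) ≈ 0.6730.
Accumulation ratio R = 1/(1 − f) ≈ 1/0.3270 ≈ 3.0581.
Single-dose peak C₀ = D/Vd = 635/104 ≈ 6.106 mg/L.
Steady-state peak Cmax,ss = C₀·R ≈ 6.106 × 3.0581 ≈ 18.673 mg/L.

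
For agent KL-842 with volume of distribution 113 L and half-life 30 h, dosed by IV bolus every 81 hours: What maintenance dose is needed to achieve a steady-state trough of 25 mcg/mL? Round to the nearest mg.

τ/t½ = 81/30 ≈ 2.7, so f = (1/2)^(81/30) ≈ 0.153893.
Cmin,ss = (D/Vd)·f/(1−f), so D = Cmin,ss·Vd·(1−f)/f.
D = 25 × 113 × (1−f)/f ≈ 25 × 113 × 5.49802 ≈ 15531.91 mg.

15532 mg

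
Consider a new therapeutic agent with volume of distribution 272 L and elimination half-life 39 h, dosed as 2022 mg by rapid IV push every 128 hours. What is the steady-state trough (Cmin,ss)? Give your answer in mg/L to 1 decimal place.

Over one 128-h interval, 128/39 ≈ 3.2821 half-lives elapse, leaving f ≈ 0.1028 of each dose.
Accumulation ratio R = 1/(1 − f) ≈ 1/0.8972 ≈ 1.1146.
Single-dose peak C₀ = D/Vd = 2022/272 ≈ 7.434 mg/L.
Cmax,ss = C₀/(1 − f) ≈ 7.434/0.8972 ≈ 8.286 mg/L.
One interval later, Cmin,ss = Cmax,ss·e^(−kτ) ≈ 8.286 × 0.1028 ≈ 0.852 mg/L.

0.9 mg/L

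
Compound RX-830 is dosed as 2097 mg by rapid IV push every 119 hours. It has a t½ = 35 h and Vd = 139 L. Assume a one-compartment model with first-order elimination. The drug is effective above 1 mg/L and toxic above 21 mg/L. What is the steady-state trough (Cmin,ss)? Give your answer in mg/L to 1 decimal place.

1.6 mg/L

Over one 119-h interval, 119/35 ≈ 3.4 half-lives elapse, leaving f ≈ 0.0947 of each dose.
At steady state, accumulation factor R = 1/(1 − e^(−kτ)) ≈ 1.1046.
Each bolus raises the concentration by D/Vd = 2097/139 ≈ 15.086 mg/L.
Cmax,ss = C₀/(1 − f) ≈ 15.086/0.9053 ≈ 16.664 mg/L.
One interval later, Cmin,ss = Cmax,ss·e^(−kτ) ≈ 16.664 × 0.0947 ≈ 1.578 mg/L.
Trough 1.6 mg/L vs MEC 1 mg/L: adequate.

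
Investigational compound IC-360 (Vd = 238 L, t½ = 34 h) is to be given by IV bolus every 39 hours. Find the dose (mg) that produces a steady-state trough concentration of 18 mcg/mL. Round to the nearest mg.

5203 mg

τ/t½ = 39/34 ≈ 1.1471, so f = (1/2)^(39/34) ≈ 0.451545.
Cmin,ss = (D/Vd)·f/(1−f), so D = Cmin,ss·Vd·(1−f)/f.
D = 18 × 238 × (1−f)/f ≈ 18 × 238 × 1.21462 ≈ 5203.43 mg.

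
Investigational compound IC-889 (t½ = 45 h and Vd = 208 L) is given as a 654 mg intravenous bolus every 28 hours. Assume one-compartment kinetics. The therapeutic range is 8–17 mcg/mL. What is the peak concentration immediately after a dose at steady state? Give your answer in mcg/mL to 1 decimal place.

9.0 mcg/mL

Over one 28-h interval, 28/45 ≈ 0.62222 half-lives elapse, leaving f ≈ 0.6497 of each dose.
Accumulation ratio R = 1/(1 − f) ≈ 1/0.3503 ≈ 2.8547.
Single-dose peak C₀ = D/Vd = 654/208 ≈ 3.144 mcg/mL.
Steady-state peak Cmax,ss = C₀·R ≈ 3.144 × 2.8547 ≈ 8.975 mcg/mL.
Peak 9.0 mcg/mL vs MTC 17 mcg/mL: below toxic threshold.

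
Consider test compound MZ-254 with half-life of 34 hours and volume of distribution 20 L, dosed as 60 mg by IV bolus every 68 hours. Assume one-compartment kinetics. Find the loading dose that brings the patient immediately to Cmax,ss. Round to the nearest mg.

80 mg

f = (1/2)^(68/34) ≈ 0.250000; accumulation ratio R = 1/(1−f) ≈ 1.33333.
Loading dose to hit Cmax,ss on first dose: D_load = D_maint·R ≈ 60 × 1.33333 ≈ 80.00 mg.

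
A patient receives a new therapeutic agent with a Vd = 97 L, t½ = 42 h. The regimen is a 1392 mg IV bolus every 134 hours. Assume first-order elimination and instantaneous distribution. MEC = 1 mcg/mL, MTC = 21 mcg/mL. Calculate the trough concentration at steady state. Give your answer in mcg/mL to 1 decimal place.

1.8 mcg/mL

k = ln2/t½ = ln2/42 ≈ 0.016504 h⁻¹; fraction remaining f = e^(−kτ) = e^(−0.016504×134) ≈ 0.1095.
Single-dose peak C₀ = D/Vd = 1392/97 ≈ 14.351 mcg/mL.
Steady-state trough Cmin,ss = C₀·f/(1−f) ≈ 14.351 × 0.1095/0.8905 ≈ 1.765 mcg/mL.
Trough 1.8 mcg/mL vs MEC 1 mcg/mL: adequate.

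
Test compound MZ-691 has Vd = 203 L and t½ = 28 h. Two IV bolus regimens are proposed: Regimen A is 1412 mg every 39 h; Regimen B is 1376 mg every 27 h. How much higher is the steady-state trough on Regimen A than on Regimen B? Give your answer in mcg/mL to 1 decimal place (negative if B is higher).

Regimen A: f = (1/2)^(39/28) ≈ 0.3808; Cmin,ss = (1412/203)·f/(1−f) ≈ 4.278 mcg/mL.
Regimen B: f = (1/2)^(27/28) ≈ 0.5125; Cmin,ss = (1376/203)·f/(1−f) ≈ 7.126 mcg/mL.
Difference ≈ 4.278 − 7.126 ≈ -2.848 mcg/mL.

-2.8 mcg/mL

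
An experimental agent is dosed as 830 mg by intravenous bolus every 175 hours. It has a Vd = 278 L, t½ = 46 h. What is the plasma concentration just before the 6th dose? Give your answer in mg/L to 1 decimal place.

f = (1/2)^(τ/t½) = (1/2)^(175/46) ≈ 0.0716.
C₀ = D/Vd = 830/278 ≈ 2.986 mg/L.
Before the 6th dose, 5 doses have been given. Superposition: Cmin = C₀·(f + f² + … + f^5).
≈ 2.986 × (0.0716 + 0.0051 + 0.0004 + 0.0000 + 0.0000) ≈ 2.986 × 0.0771 ≈ 0.230 mg/L.

0.2 mg/L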